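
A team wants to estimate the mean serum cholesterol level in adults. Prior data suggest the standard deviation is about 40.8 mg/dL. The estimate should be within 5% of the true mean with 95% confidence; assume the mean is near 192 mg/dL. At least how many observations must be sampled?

For a mean, the margin of error is E = z·σ/√n, so n = (zσ/E)².
At 95% confidence, z = 1.960.
E = 5% of 192 = 9.6 mg/dL.
n = (1.960 × 40.8 / 9.6)² = 69.39
Round up: n = 70.

70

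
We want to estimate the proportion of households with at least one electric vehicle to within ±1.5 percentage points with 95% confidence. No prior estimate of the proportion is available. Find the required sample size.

n = 4269

For a proportion with margin E = 0.015 at 95% confidence, z = 1.960.
With no prior estimate, use p = 0.5, which maximizes p(1−p) at 0.25.
n = 0.25 × (z/E)² = 0.25 × (1.960/0.015)² = 4268.44
Round up: n = 4269.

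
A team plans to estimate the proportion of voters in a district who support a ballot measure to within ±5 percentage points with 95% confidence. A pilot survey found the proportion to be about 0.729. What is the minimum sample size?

304

For a proportion with margin E = 0.05 at 95% confidence, z = 1.960.
n = p̂(1−p̂)(z/E)² = 0.729 × 0.271 × (1.960/0.05)² = 303.58
Round up: n = 304.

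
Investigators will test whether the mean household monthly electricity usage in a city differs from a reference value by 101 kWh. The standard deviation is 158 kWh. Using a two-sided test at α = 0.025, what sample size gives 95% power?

For a one-sample z-test, n = ((z_{α/2} + z_β)·σ/δ)².
z_{α/2} = 2.241 (two-sided α = 0.025); z_β = 1.645 (power 95% → β = 0.05).
n = (3.886 × 158 / 101)² = 36.96
Round up: n = 37.

37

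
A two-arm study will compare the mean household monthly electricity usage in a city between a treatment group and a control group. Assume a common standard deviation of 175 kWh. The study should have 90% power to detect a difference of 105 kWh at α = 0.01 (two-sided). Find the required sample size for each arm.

For two equal groups, n per group = 2·((z_{α/2} + z_β)·σ/δ)².
z_{α/2} = 2.576; z_β = 1.282 (power 90%).
n = 2 × (3.858 × 175 / 105)² = 2 × 41.34 = 82.68
Round up: n = 83 per group.

83 per group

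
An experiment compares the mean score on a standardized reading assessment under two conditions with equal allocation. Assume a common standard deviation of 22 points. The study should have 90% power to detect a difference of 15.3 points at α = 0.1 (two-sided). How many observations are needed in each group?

36 per group

For two equal groups, n per group = 2·((z_{α/2} + z_β)·σ/δ)².
z_{α/2} = 1.645; z_β = 1.282 (power 90%).
n = 2 × (2.927 × 22 / 15.3)² = 2 × 17.71 = 35.42
Round up: n = 36 per group.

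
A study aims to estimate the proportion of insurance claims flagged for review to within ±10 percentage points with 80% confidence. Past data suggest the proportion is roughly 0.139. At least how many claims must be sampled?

For a proportion with margin E = 0.1 at 80% confidence, z = 1.282.
n = p̂(1−p̂)(z/E)² = 0.139 × 0.861 × (1.282/0.1)² = 19.67
Round up: n = 20.

n = 20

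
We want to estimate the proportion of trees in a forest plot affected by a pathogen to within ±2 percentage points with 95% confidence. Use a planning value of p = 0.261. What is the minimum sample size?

1853

For a proportion with margin E = 0.02 at 95% confidence, z = 1.960.
n = p̂(1−p̂)(z/E)² = 0.261 × 0.739 × (1.960/0.02)² = 1852.41
Round up: n = 1853.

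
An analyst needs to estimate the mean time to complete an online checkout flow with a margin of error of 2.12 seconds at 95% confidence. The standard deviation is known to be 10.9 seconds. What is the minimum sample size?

For a mean, the margin of error is E = z·σ/√n, so n = (zσ/E)².
At 95% confidence, z = 1.960.
n = (1.960 × 10.9 / 2.12)² = 101.55
Round up: n = 102.

102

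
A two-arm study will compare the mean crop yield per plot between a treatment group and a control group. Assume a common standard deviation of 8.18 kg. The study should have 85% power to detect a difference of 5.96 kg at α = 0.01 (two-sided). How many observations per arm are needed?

For two equal groups, n per group = 2·((z_{α/2} + z_β)·σ/δ)².
z_{α/2} = 2.576; z_β = 1.036 (power 85%).
n = 2 × (3.612 × 8.18 / 5.96)² = 2 × 24.58 = 49.16
Round up: n = 50 per group.

50 per group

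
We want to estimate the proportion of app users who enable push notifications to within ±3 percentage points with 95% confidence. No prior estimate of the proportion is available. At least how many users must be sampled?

For a proportion with margin E = 0.03 at 95% confidence, z = 1.960.
With no prior estimate, use p = 0.5, which maximizes p(1−p) at 0.25.
n = 0.25 × (z/E)² = 0.25 × (1.960/0.03)² = 1067.11
Round up: n = 1068.

n = 1068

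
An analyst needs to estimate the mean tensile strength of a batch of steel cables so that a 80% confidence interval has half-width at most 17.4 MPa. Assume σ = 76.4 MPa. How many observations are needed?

32

For a mean, the margin of error is E = z·σ/√n, so n = (zσ/E)².
At 80% confidence, z = 1.282.
n = (1.282 × 76.4 / 17.4)² = 31.69
Round up: n = 32.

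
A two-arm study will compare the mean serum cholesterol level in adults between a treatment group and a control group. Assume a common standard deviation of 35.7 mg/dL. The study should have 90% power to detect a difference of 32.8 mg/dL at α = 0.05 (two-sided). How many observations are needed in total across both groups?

50 total

For two equal groups, n per group = 2·((z_{α/2} + z_β)·σ/δ)².
z_{α/2} = 1.960; z_β = 1.282 (power 90%).
n = 2 × (3.242 × 35.7 / 32.8)² = 2 × 12.45 = 24.90
Round up: n = 25 per group.
Total across both groups: 2 × 25 = 50.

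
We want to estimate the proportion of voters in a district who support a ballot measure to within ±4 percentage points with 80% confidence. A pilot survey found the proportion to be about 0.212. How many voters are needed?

For a proportion with margin E = 0.04 at 80% confidence, z = 1.282.
n = p̂(1−p̂)(z/E)² = 0.212 × 0.788 × (1.282/0.04)² = 171.60
Round up: n = 172.

n = 172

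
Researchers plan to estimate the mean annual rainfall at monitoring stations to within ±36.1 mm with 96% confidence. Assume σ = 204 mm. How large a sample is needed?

135

For a mean, the margin of error is E = z·σ/√n, so n = (zσ/E)².
At 96% confidence, z = 2.054.
n = (2.054 × 204 / 36.1)² = 134.72
Round up: n = 135.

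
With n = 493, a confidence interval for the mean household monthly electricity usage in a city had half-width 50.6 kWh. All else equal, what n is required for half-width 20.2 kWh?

Margin of error scales as 1/√n, so n₂ = n₁·(E₁/E₂)².
n₂ = 493 × (50.6/20.2)² = 493 × 6.275 = 3093.58
Round up: n₂ = 3094.

3094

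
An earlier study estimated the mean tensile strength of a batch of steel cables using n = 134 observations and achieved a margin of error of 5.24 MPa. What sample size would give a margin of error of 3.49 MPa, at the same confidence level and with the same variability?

303

Margin of error scales as 1/√n, so n₂ = n₁·(E₁/E₂)².
n₂ = 134 × (5.24/3.49)² = 134 × 2.254 = 302.04
Round up: n₂ = 303.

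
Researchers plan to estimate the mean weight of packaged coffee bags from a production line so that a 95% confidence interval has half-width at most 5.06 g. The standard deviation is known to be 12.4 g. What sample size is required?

24

For a mean, the margin of error is E = z·σ/√n, so n = (zσ/E)².
At 95% confidence, z = 1.960.
n = (1.960 × 12.4 / 5.06)² = 23.07
Round up: n = 24.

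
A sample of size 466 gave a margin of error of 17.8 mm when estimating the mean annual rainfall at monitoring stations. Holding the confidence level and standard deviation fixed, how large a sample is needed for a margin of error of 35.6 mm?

Margin of error scales as 1/√n, so n₂ = n₁·(E₁/E₂)².
n₂ = 466 × (17.8/35.6)² = 466 × 0.25 = 116.50
Round up: n₂ = 117.

117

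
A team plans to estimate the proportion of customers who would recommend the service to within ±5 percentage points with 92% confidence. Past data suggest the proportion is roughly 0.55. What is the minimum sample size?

304

For a proportion with margin E = 0.05 at 92% confidence, z = 1.751.
n = p̂(1−p̂)(z/E)² = 0.55 × 0.45 × (1.751/0.05)² = 303.53
Round up: n = 304.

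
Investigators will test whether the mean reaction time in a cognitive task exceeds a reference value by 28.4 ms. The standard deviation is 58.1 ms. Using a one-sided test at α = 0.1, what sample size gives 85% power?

n = 23

For a one-sample z-test, n = ((z_α + z_β)·σ/δ)².
z_α = 1.282 (one-sided α = 0.1); z_β = 1.036 (power 85% → β = 0.15).
n = (2.318 × 58.1 / 28.4)² = 22.49
Round up: n = 23.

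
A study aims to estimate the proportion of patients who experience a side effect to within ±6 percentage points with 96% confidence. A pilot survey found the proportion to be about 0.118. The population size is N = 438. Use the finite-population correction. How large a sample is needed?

96

For a proportion with margin E = 0.06 at 96% confidence, z = 2.054.
n = p̂(1−p̂)(z/E)² = 0.118 × 0.882 × (2.054/0.06)² = 121.97 — call this n₀.
Finite-population correction with N = 438: n = n₀ / (1 + (n₀−1)/N) = 121.97 / 1.276 = 95.59
Round up: n = 96.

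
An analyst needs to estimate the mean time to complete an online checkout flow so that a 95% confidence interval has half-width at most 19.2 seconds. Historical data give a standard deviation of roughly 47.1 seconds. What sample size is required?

For a mean, the margin of error is E = z·σ/√n, so n = (zσ/E)².
At 95% confidence, z = 1.960.
n = (1.960 × 47.1 / 19.2)² = 23.12
Round up: n = 24.

24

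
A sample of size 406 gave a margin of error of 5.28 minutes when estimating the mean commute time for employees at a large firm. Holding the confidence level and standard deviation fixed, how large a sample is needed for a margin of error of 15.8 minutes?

n = 46

Margin of error scales as 1/√n, so n₂ = n₁·(E₁/E₂)².
n₂ = 406 × (5.28/15.8)² = 406 × 0.1117 = 45.35
Round up: n₂ = 46.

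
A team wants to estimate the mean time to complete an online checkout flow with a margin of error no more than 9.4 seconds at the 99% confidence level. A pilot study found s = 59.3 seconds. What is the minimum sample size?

For a mean, the margin of error is E = z·σ/√n, so n = (zσ/E)².
At 99% confidence, z = 2.576.
n = (2.576 × 59.3 / 9.4)² = 264.09
Round up: n = 265.

n = 265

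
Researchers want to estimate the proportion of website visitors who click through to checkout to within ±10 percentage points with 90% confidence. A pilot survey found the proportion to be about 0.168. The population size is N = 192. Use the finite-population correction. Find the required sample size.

For a proportion with margin E = 0.1 at 90% confidence, z = 1.645.
n = p̂(1−p̂)(z/E)² = 0.168 × 0.832 × (1.645/0.1)² = 37.82 — call this n₀.
Finite-population correction with N = 192: n = n₀ / (1 + (n₀−1)/N) = 37.82 / 1.192 = 31.73
Round up: n = 32.

32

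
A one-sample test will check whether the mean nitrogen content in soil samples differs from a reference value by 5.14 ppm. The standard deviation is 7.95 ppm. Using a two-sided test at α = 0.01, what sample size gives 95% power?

For a one-sample z-test, n = ((z_{α/2} + z_β)·σ/δ)².
z_{α/2} = 2.576 (two-sided α = 0.01); z_β = 1.645 (power 95% → β = 0.05).
n = (4.221 × 7.95 / 5.14)² = 42.62
Round up: n = 43.

n = 43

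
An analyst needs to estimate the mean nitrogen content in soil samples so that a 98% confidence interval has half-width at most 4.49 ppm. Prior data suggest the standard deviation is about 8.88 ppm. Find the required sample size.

For a mean, the margin of error is E = z·σ/√n, so n = (zσ/E)².
At 98% confidence, z = 2.326.
n = (2.326 × 8.88 / 4.49)² = 21.16
Round up: n = 22.

22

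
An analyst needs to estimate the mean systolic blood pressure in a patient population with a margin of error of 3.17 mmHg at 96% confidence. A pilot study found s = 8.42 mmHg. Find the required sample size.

30

For a mean, the margin of error is E = z·σ/√n, so n = (zσ/E)².
At 96% confidence, z = 2.054.
n = (2.054 × 8.42 / 3.17)² = 29.77
Round up: n = 30.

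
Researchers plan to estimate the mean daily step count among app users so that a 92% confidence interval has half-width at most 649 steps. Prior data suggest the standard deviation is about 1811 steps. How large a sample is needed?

For a mean, the margin of error is E = z·σ/√n, so n = (zσ/E)².
At 92% confidence, z = 1.751.
n = (1.751 × 1811 / 649)² = 23.87
Round up: n = 24.

n = 24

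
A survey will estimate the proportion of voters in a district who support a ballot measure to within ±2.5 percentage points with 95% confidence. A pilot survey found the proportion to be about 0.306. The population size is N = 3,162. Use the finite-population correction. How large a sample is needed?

925

For a proportion with margin E = 0.025 at 95% confidence, z = 1.960.
n = p̂(1−p̂)(z/E)² = 0.306 × 0.694 × (1.960/0.025)² = 1305.31 — call this n₀.
Finite-population correction with N = 3,162: n = n₀ / (1 + (n₀−1)/N) = 1305.31 / 1.412 = 924.44
Round up: n = 925.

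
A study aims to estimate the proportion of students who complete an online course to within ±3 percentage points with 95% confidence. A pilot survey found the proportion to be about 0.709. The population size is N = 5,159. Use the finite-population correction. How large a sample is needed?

For a proportion with margin E = 0.03 at 95% confidence, z = 1.960.
n = p̂(1−p̂)(z/E)² = 0.709 × 0.291 × (1.960/0.03)² = 880.66 — call this n₀.
Finite-population correction with N = 5,159: n = n₀ / (1 + (n₀−1)/N) = 880.66 / 1.171 = 752.06
Round up: n = 753.

753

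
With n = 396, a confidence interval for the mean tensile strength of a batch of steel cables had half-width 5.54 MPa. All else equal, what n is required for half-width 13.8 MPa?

64

Margin of error scales as 1/√n, so n₂ = n₁·(E₁/E₂)².
n₂ = 396 × (5.54/13.8)² = 396 × 0.1612 = 63.84
Round up: n₂ = 64.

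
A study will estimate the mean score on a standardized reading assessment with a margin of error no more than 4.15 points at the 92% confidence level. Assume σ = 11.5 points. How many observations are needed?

n = 24

For a mean, the margin of error is E = z·σ/√n, so n = (zσ/E)².
At 92% confidence, z = 1.751.
n = (1.751 × 11.5 / 4.15)² = 23.54
Round up: n = 24.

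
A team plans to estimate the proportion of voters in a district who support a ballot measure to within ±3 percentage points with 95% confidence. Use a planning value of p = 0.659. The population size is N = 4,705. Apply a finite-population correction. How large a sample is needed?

For a proportion with margin E = 0.03 at 95% confidence, z = 1.960.
n = p̂(1−p̂)(z/E)² = 0.659 × 0.341 × (1.960/0.03)² = 959.20 — call this n₀.
Finite-population correction with N = 4,705: n = n₀ / (1 + (n₀−1)/N) = 959.20 / 1.204 = 796.68
Round up: n = 797.

797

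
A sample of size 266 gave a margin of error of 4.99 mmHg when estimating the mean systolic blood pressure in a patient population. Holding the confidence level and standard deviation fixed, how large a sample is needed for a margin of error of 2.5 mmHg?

1060

Margin of error scales as 1/√n, so n₂ = n₁·(E₁/E₂)².
n₂ = 266 × (4.99/2.5)² = 266 × 3.984 = 1059.74
Round up: n₂ = 1060.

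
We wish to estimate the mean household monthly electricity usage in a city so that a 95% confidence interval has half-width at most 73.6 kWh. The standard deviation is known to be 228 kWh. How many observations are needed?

For a mean, the margin of error is E = z·σ/√n, so n = (zσ/E)².
At 95% confidence, z = 1.960.
n = (1.960 × 228 / 73.6)² = 36.87
Round up: n = 37.

37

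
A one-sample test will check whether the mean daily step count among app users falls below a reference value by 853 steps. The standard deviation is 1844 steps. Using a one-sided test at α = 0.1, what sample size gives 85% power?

For a one-sample z-test, n = ((z_α + z_β)·σ/δ)².
z_α = 1.282 (one-sided α = 0.1); z_β = 1.036 (power 85% → β = 0.15).
n = (2.318 × 1844 / 853)² = 25.11
Round up: n = 26.

26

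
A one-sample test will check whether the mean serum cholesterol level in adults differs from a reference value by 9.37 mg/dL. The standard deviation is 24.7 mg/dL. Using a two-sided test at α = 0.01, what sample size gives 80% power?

For a one-sample z-test, n = ((z_{α/2} + z_β)·σ/δ)².
z_{α/2} = 2.576 (two-sided α = 0.01); z_β = 0.842 (power 80% → β = 0.2).
n = (3.418 × 24.7 / 9.37)² = 81.18
Round up: n = 82.

82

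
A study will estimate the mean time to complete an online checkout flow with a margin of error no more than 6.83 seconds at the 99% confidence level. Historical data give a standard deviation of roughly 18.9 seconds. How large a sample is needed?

n = 51

For a mean, the margin of error is E = z·σ/√n, so n = (zσ/E)².
At 99% confidence, z = 2.576.
n = (2.576 × 18.9 / 6.83)² = 50.81
Round up: n = 51.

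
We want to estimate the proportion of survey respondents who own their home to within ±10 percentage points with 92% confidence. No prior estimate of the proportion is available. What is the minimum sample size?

n = 77

For a proportion with margin E = 0.1 at 92% confidence, z = 1.751.
With no prior estimate, use p = 0.5, which maximizes p(1−p) at 0.25.
n = 0.25 × (z/E)² = 0.25 × (1.751/0.1)² = 76.65
Round up: n = 77.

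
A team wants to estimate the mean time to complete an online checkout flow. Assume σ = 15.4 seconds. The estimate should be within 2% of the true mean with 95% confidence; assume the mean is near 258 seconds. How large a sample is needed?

35

For a mean, the margin of error is E = z·σ/√n, so n = (zσ/E)².
At 95% confidence, z = 1.960.
E = 2% of 258 = 5.16 seconds.
n = (1.960 × 15.4 / 5.16)² = 34.22
Round up: n = 35.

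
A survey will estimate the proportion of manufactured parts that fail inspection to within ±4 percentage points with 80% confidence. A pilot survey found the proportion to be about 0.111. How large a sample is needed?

102

For a proportion with margin E = 0.04 at 80% confidence, z = 1.282.
n = p̂(1−p̂)(z/E)² = 0.111 × 0.889 × (1.282/0.04)² = 101.36
Round up: n = 102.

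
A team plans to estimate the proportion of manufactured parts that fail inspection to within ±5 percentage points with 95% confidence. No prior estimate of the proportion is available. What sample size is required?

n = 385

For a proportion with margin E = 0.05 at 95% confidence, z = 1.960.
With no prior estimate, use p = 0.5, which maximizes p(1−p) at 0.25.
n = 0.25 × (z/E)² = 0.25 × (1.960/0.05)² = 384.16
Round up: n = 385.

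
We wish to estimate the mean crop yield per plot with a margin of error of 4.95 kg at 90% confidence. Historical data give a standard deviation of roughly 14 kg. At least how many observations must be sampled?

n = 22

For a mean, the margin of error is E = z·σ/√n, so n = (zσ/E)².
At 90% confidence, z = 1.645.
n = (1.645 × 14 / 4.95)² = 21.65
Round up: n = 22.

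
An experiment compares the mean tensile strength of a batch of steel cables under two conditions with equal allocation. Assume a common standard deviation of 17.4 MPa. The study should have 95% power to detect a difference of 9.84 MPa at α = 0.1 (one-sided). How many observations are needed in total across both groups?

108 total

For two equal groups, n per group = 2·((z_α + z_β)·σ/δ)².
z_α = 1.282; z_β = 1.645 (power 95%).
n = 2 × (2.927 × 17.4 / 9.84)² = 2 × 26.79 = 53.58
Round up: n = 54 per group.
Total across both groups: 2 × 54 = 108.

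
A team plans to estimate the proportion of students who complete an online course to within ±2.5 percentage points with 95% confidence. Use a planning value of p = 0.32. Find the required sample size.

n = 1338

For a proportion with margin E = 0.025 at 95% confidence, z = 1.960.
n = p̂(1−p̂)(z/E)² = 0.32 × 0.68 × (1.960/0.025)² = 1337.49
Round up: n = 1338.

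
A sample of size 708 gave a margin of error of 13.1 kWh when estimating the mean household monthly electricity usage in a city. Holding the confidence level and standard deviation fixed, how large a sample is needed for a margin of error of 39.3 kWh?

Margin of error scales as 1/√n, so n₂ = n₁·(E₁/E₂)².
n₂ = 708 × (13.1/39.3)² = 708 × 0.1111 = 78.66
Round up: n₂ = 79.

79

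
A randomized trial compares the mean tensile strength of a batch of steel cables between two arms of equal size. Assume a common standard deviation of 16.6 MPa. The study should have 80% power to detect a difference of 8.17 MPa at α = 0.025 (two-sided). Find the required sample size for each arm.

79 per group

For two equal groups, n per group = 2·((z_{α/2} + z_β)·σ/δ)².
z_{α/2} = 2.241; z_β = 0.842 (power 80%).
n = 2 × (3.083 × 16.6 / 8.17)² = 2 × 39.24 = 78.48
Round up: n = 79 per group.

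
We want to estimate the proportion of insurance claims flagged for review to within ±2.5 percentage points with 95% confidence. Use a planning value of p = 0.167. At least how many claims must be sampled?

For a proportion with margin E = 0.025 at 95% confidence, z = 1.960.
n = p̂(1−p̂)(z/E)² = 0.167 × 0.833 × (1.960/0.025)² = 855.05
Round up: n = 856.

856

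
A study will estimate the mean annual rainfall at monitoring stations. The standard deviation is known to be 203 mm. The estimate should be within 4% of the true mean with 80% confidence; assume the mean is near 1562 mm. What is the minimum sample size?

For a mean, the margin of error is E = z·σ/√n, so n = (zσ/E)².
At 80% confidence, z = 1.282.
E = 4% of 1562 = 62.48 mm.
n = (1.282 × 203 / 62.48)² = 17.35
Round up: n = 18.

n = 18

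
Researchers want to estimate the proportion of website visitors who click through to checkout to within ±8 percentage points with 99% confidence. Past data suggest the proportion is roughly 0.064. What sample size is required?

63

For a proportion with margin E = 0.08 at 99% confidence, z = 2.576.
n = p̂(1−p̂)(z/E)² = 0.064 × 0.936 × (2.576/0.08)² = 62.11
Round up: n = 63.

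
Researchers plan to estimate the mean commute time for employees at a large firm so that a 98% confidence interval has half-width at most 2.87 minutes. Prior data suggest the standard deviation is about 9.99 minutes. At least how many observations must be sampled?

For a mean, the margin of error is E = z·σ/√n, so n = (zσ/E)².
At 98% confidence, z = 2.326.
n = (2.326 × 9.99 / 2.87)² = 65.55
Round up: n = 66.

66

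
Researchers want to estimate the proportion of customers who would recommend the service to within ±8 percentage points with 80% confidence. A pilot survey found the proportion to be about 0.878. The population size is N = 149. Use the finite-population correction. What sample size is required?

24

For a proportion with margin E = 0.08 at 80% confidence, z = 1.282.
n = p̂(1−p̂)(z/E)² = 0.878 × 0.122 × (1.282/0.08)² = 27.51 — call this n₀.
Finite-population correction with N = 149: n = n₀ / (1 + (n₀−1)/N) = 27.51 / 1.178 = 23.35
Round up: n = 24.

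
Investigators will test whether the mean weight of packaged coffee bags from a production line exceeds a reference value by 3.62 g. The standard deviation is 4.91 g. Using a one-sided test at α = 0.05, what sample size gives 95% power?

For a one-sample z-test, n = ((z_α + z_β)·σ/δ)².
z_α = 1.645 (one-sided α = 0.05); z_β = 1.645 (power 95% → β = 0.05).
n = (3.290 × 4.91 / 3.62)² = 19.91
Round up: n = 20.

20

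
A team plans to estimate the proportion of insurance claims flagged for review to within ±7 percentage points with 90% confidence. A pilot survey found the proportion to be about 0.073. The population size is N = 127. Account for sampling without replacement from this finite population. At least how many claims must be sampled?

30

For a proportion with margin E = 0.07 at 90% confidence, z = 1.645.
n = p̂(1−p̂)(z/E)² = 0.073 × 0.927 × (1.645/0.07)² = 37.37 — call this n₀.
Finite-population correction with N = 127: n = n₀ / (1 + (n₀−1)/N) = 37.37 / 1.286 = 29.06
Round up: n = 30.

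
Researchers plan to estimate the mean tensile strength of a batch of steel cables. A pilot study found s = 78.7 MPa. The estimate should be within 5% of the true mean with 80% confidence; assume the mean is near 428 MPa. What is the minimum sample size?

23

For a mean, the margin of error is E = z·σ/√n, so n = (zσ/E)².
At 80% confidence, z = 1.282.
E = 5% of 428 = 21.4 MPa.
n = (1.282 × 78.7 / 21.4)² = 22.23
Round up: n = 23.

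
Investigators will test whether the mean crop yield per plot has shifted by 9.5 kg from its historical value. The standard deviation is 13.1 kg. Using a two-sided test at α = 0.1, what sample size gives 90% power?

17

For a one-sample z-test, n = ((z_{α/2} + z_β)·σ/δ)².
z_{α/2} = 1.645 (two-sided α = 0.1); z_β = 1.282 (power 90% → β = 0.1).
n = (2.927 × 13.1 / 9.5)² = 16.29
Round up: n = 17.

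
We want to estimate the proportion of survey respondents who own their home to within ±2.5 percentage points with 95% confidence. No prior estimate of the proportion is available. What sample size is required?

1537

For a proportion with margin E = 0.025 at 95% confidence, z = 1.960.
With no prior estimate, use p = 0.5, which maximizes p(1−p) at 0.25.
n = 0.25 × (z/E)² = 0.25 × (1.960/0.025)² = 1536.64
Round up: n = 1537.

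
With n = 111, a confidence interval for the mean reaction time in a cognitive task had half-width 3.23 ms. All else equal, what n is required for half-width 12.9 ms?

Margin of error scales as 1/√n, so n₂ = n₁·(E₁/E₂)².
n₂ = 111 × (3.23/12.9)² = 111 × 0.06269 = 6.96
Round up: n₂ = 7.

7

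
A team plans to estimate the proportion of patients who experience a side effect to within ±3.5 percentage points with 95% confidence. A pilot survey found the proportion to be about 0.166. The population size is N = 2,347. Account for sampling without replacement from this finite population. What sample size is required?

For a proportion with margin E = 0.035 at 95% confidence, z = 1.960.
n = p̂(1−p̂)(z/E)² = 0.166 × 0.834 × (1.960/0.035)² = 434.16 — call this n₀.
Finite-population correction with N = 2,347: n = n₀ / (1 + (n₀−1)/N) = 434.16 / 1.185 = 366.38
Round up: n = 367.

n = 367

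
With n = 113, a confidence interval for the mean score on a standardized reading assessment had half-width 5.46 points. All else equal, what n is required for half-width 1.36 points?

n = 1822

Margin of error scales as 1/√n, so n₂ = n₁·(E₁/E₂)².
n₂ = 113 × (5.46/1.36)² = 113 × 16.12 = 1821.56
Round up: n₂ = 1822.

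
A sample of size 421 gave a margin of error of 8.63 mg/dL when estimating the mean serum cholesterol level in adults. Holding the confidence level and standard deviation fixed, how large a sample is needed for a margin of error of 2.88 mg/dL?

3781

Margin of error scales as 1/√n, so n₂ = n₁·(E₁/E₂)².
n₂ = 421 × (8.63/2.88)² = 421 × 8.979 = 3780.16
Round up: n₂ = 3781.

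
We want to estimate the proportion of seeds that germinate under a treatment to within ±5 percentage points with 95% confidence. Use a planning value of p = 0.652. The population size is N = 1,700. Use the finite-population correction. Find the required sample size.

290

For a proportion with margin E = 0.05 at 95% confidence, z = 1.960.
n = p̂(1−p̂)(z/E)² = 0.652 × 0.348 × (1.960/0.05)² = 348.66 — call this n₀.
Finite-population correction with N = 1,700: n = n₀ / (1 + (n₀−1)/N) = 348.66 / 1.205 = 289.34
Round up: n = 290.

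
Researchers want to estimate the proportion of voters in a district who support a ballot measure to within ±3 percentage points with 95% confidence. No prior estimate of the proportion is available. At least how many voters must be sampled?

For a proportion with margin E = 0.03 at 95% confidence, z = 1.960.
With no prior estimate, use p = 0.5, which maximizes p(1−p) at 0.25.
n = 0.25 × (z/E)² = 0.25 × (1.960/0.03)² = 1067.11
Round up: n = 1068.

n = 1068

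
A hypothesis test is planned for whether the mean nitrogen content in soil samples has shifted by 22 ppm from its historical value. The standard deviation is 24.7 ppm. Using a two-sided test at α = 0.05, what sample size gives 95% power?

17

For a one-sample z-test, n = ((z_{α/2} + z_β)·σ/δ)².
z_{α/2} = 1.960 (two-sided α = 0.05); z_β = 1.645 (power 95% → β = 0.05).
n = (3.605 × 24.7 / 22)² = 16.38
Round up: n = 17.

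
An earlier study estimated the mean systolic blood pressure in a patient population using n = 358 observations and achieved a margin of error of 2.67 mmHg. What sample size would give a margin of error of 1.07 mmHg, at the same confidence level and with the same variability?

Margin of error scales as 1/√n, so n₂ = n₁·(E₁/E₂)².
n₂ = 358 × (2.67/1.07)² = 358 × 6.227 = 2229.27
Round up: n₂ = 2230.

2230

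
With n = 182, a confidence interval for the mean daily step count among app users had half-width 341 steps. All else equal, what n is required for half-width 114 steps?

Margin of error scales as 1/√n, so n₂ = n₁·(E₁/E₂)².
n₂ = 182 × (341/114)² = 182 × 8.947 = 1628.35
Round up: n₂ = 1629.

1629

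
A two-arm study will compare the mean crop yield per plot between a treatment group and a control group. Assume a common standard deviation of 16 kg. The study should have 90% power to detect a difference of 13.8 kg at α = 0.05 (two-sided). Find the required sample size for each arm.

29 per group

For two equal groups, n per group = 2·((z_{α/2} + z_β)·σ/δ)².
z_{α/2} = 1.960; z_β = 1.282 (power 90%).
n = 2 × (3.242 × 16 / 13.8)² = 2 × 14.13 = 28.26
Round up: n = 29 per group.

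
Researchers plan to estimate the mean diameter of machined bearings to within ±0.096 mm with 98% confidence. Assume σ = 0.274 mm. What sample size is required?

n = 45

For a mean, the margin of error is E = z·σ/√n, so n = (zσ/E)².
At 98% confidence, z = 2.326.
n = (2.326 × 0.274 / 0.096)² = 44.07
Round up: n = 45.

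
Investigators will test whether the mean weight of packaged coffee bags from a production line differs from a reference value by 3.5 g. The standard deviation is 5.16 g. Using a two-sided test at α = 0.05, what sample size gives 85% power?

For a one-sample z-test, n = ((z_{α/2} + z_β)·σ/δ)².
z_{α/2} = 1.960 (two-sided α = 0.05); z_β = 1.036 (power 85% → β = 0.15).
n = (2.996 × 5.16 / 3.5)² = 19.51
Round up: n = 20.

20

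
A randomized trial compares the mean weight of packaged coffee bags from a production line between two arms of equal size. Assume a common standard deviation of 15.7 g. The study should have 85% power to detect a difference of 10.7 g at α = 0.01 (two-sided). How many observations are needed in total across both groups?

For two equal groups, n per group = 2·((z_{α/2} + z_β)·σ/δ)².
z_{α/2} = 2.576; z_β = 1.036 (power 85%).
n = 2 × (3.612 × 15.7 / 10.7)² = 2 × 28.09 = 56.18
Round up: n = 57 per group.
Total across both groups: 2 × 57 = 114.

114 total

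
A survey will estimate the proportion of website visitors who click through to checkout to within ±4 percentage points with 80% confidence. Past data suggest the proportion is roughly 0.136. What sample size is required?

121

For a proportion with margin E = 0.04 at 80% confidence, z = 1.282.
n = p̂(1−p̂)(z/E)² = 0.136 × 0.864 × (1.282/0.04)² = 120.70
Round up: n = 121.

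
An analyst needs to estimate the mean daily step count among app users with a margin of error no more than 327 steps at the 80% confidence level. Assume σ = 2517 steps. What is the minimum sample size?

98

For a mean, the margin of error is E = z·σ/√n, so n = (zσ/E)².
At 80% confidence, z = 1.282.
n = (1.282 × 2517 / 327)² = 97.37
Round up: n = 98.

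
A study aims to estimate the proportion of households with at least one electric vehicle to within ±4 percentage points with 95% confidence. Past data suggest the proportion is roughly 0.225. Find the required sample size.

For a proportion with margin E = 0.04 at 95% confidence, z = 1.960.
n = p̂(1−p̂)(z/E)² = 0.225 × 0.775 × (1.960/0.04)² = 418.67
Round up: n = 419.

419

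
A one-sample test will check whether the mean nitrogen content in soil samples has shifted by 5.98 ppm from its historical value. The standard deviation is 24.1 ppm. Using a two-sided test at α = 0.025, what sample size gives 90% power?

n = 202

For a one-sample z-test, n = ((z_{α/2} + z_β)·σ/δ)².
z_{α/2} = 2.241 (two-sided α = 0.025); z_β = 1.282 (power 90% → β = 0.1).
n = (3.523 × 24.1 / 5.98)² = 201.58
Round up: n = 202.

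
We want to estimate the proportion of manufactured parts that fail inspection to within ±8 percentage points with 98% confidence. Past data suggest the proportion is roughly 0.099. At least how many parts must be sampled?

For a proportion with margin E = 0.08 at 98% confidence, z = 2.326.
n = p̂(1−p̂)(z/E)² = 0.099 × 0.901 × (2.326/0.08)² = 75.40
Round up: n = 76.

76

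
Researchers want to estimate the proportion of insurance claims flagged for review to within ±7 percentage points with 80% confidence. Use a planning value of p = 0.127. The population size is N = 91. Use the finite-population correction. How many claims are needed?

27

For a proportion with margin E = 0.07 at 80% confidence, z = 1.282.
n = p̂(1−p̂)(z/E)² = 0.127 × 0.873 × (1.282/0.07)² = 37.19 — call this n₀.
Finite-population correction with N = 91: n = n₀ / (1 + (n₀−1)/N) = 37.19 / 1.398 = 26.60
Round up: n = 27.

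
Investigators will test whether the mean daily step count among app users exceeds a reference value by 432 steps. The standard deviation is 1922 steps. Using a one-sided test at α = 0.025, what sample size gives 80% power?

156

For a one-sample z-test, n = ((z_α + z_β)·σ/δ)².
z_α = 1.960 (one-sided α = 0.025); z_β = 0.842 (power 80% → β = 0.2).
n = (2.802 × 1922 / 432)² = 155.41
Round up: n = 156.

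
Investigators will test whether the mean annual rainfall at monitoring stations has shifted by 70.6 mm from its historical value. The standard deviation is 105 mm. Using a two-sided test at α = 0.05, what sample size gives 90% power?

For a one-sample z-test, n = ((z_{α/2} + z_β)·σ/δ)².
z_{α/2} = 1.960 (two-sided α = 0.05); z_β = 1.282 (power 90% → β = 0.1).
n = (3.242 × 105 / 70.6)² = 23.25
Round up: n = 24.

n = 24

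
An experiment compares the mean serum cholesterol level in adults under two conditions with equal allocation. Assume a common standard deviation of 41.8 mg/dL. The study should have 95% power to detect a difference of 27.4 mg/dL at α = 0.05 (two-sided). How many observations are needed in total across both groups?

122 total

For two equal groups, n per group = 2·((z_{α/2} + z_β)·σ/δ)².
z_{α/2} = 1.960; z_β = 1.645 (power 95%).
n = 2 × (3.605 × 41.8 / 27.4)² = 2 × 30.25 = 60.50
Round up: n = 61 per group.
Total across both groups: 2 × 61 = 122.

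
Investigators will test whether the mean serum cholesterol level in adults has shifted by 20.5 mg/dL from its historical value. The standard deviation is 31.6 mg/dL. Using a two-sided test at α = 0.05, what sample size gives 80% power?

For a one-sample z-test, n = ((z_{α/2} + z_β)·σ/δ)².
z_{α/2} = 1.960 (two-sided α = 0.05); z_β = 0.842 (power 80% → β = 0.2).
n = (2.802 × 31.6 / 20.5)² = 18.66
Round up: n = 19.

n = 19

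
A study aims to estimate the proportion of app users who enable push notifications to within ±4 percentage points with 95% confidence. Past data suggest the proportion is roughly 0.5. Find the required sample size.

For a proportion with margin E = 0.04 at 95% confidence, z = 1.960.
n = p̂(1−p̂)(z/E)² = 0.5 × 0.5 × (1.960/0.04)² = 600.25
Round up: n = 601.

601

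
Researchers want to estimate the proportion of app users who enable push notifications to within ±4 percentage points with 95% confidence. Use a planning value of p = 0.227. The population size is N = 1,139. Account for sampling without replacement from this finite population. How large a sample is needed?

For a proportion with margin E = 0.04 at 95% confidence, z = 1.960.
n = p̂(1−p̂)(z/E)² = 0.227 × 0.773 × (1.960/0.04)² = 421.31 — call this n₀.
Finite-population correction with N = 1,139: n = n₀ / (1 + (n₀−1)/N) = 421.31 / 1.369 = 307.75
Round up: n = 308.

308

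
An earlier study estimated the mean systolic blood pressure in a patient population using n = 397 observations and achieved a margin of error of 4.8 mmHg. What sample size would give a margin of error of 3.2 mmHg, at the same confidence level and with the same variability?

Margin of error scales as 1/√n, so n₂ = n₁·(E₁/E₂)².
n₂ = 397 × (4.8/3.2)² = 397 × 2.25 = 893.25
Round up: n₂ = 894.

894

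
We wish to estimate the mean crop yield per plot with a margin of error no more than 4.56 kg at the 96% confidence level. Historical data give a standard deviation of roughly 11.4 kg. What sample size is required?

27

For a mean, the margin of error is E = z·σ/√n, so n = (zσ/E)².
At 96% confidence, z = 2.054.
n = (2.054 × 11.4 / 4.56)² = 26.37
Round up: n = 27.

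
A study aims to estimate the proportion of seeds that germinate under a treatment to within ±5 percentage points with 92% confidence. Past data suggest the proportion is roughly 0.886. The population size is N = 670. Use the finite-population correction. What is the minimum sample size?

105

For a proportion with margin E = 0.05 at 92% confidence, z = 1.751.
n = p̂(1−p̂)(z/E)² = 0.886 × 0.114 × (1.751/0.05)² = 123.87 — call this n₀.
Finite-population correction with N = 670: n = n₀ / (1 + (n₀−1)/N) = 123.87 / 1.183 = 104.71
Round up: n = 105.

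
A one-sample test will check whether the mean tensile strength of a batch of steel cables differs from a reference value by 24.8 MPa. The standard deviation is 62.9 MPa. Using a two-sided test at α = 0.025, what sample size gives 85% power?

For a one-sample z-test, n = ((z_{α/2} + z_β)·σ/δ)².
z_{α/2} = 2.241 (two-sided α = 0.025); z_β = 1.036 (power 85% → β = 0.15).
n = (3.277 × 62.9 / 24.8)² = 69.08
Round up: n = 70.

70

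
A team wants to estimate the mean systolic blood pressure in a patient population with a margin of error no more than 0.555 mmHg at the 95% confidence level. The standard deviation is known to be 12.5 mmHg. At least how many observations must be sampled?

For a mean, the margin of error is E = z·σ/√n, so n = (zσ/E)².
At 95% confidence, z = 1.960.
n = (1.960 × 12.5 / 0.555)² = 1948.71
Round up: n = 1949.

1949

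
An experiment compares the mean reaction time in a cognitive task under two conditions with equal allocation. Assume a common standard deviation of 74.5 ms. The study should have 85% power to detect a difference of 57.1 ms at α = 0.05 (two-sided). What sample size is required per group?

31 per group

For two equal groups, n per group = 2·((z_{α/2} + z_β)·σ/δ)².
z_{α/2} = 1.960; z_β = 1.036 (power 85%).
n = 2 × (2.996 × 74.5 / 57.1)² = 2 × 15.28 = 30.56
Round up: n = 31 per group.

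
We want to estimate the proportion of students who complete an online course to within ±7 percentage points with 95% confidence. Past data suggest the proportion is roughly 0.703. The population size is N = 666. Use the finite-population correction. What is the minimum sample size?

For a proportion with margin E = 0.07 at 95% confidence, z = 1.960.
n = p̂(1−p̂)(z/E)² = 0.703 × 0.297 × (1.960/0.07)² = 163.69 — call this n₀.
Finite-population correction with N = 666: n = n₀ / (1 + (n₀−1)/N) = 163.69 / 1.244 = 131.58
Round up: n = 132.

132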